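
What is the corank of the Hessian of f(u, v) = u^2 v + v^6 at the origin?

2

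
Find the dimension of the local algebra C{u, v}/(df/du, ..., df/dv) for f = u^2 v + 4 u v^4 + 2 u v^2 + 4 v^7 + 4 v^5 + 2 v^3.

4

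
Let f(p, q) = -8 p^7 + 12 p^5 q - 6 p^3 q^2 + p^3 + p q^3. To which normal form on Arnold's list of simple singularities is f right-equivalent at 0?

E7

The Hessian of f at 0 is [[0, 0], [0, 0]] with rank 0, so corank 2. A Groebner basis of the Jacobian ideal J(f) in C{p,q} is {p^3, p*q^2, 3*p^2 + q^3}; counting standard monomials gives mu = 7. Corank 2; j^3 = p^3 is a perfect cube, so E-series; the 4-jet and mu = 7 give E_7.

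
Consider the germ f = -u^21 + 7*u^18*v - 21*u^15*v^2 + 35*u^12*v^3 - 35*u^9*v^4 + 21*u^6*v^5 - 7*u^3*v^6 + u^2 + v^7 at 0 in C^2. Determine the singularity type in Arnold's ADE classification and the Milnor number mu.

Type A_6, Milnor number mu = 6.

The Hessian of f at 0 has rank 1. Corank 1: A-series; mu = 6 gives A_6.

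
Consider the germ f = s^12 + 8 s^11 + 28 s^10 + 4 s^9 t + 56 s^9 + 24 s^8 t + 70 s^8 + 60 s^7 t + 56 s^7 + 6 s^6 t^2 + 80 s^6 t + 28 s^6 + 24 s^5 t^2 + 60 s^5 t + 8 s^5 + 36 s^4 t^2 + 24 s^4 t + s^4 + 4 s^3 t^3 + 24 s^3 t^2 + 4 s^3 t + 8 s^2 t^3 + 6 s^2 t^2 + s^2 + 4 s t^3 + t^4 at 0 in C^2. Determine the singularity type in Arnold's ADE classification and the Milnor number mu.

The Hessian of f at 0 has rank 1. Corank 1: A-series; mu = 3 gives A_3.

Type A_3, Milnor number mu = 3.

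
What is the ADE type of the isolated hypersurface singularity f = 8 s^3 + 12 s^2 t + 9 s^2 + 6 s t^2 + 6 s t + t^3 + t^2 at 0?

A_2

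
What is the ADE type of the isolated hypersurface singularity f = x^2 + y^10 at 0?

A9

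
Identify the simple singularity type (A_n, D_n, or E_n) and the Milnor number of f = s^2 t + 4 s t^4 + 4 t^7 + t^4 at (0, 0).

Type D5, Milnor number mu = 5.

The Hessian of f at 0 is [[0, 0], [0, 0]] with rank 0, so corank 2. A Groebner basis of the Jacobian ideal J(f) in C{s,t} is {s^3, s^2/4 + t^3, s*t}; counting standard monomials gives mu = 5. Corank 2; j^3 = s^2*t has shape L^2 M (L != M), so D-series; mu = 5 gives D_5.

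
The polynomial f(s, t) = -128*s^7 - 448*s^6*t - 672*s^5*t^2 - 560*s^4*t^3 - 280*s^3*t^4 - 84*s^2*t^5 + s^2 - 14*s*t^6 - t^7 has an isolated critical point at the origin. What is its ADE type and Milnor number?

The Hessian of f at 0 has rank 1. Corank 1: A-series; mu = 6 gives A_6.

Type A6, Milnor number mu = 6.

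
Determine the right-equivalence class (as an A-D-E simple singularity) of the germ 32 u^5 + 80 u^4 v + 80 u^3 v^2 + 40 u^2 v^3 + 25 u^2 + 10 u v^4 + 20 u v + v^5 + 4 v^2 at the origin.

The Hessian of f at 0 is [[50, 20], [20, 8]] with rank 1, so corank 1. A Groebner basis of the Jacobian ideal J(f) in C{u,v} is {v^4, u + 2*v/5}; counting standard monomials gives mu = 4. Corank 1: A-series; mu = 4 gives A_4.

A4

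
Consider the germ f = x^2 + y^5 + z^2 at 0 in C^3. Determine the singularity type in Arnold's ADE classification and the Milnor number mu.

Type A_{4}, Milnor number mu = 4.

The Hessian of f at 0 has rank 2. Corank 1: A-series; mu = 4 gives A_4.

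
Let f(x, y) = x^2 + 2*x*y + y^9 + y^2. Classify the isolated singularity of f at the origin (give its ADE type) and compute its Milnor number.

Type A_8, Milnor number mu = 8.

The Hessian of f at 0 has rank 1. Corank 1: A-series; mu = 8 gives A_8.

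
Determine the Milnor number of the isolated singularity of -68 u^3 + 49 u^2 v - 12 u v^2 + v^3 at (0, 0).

The Hessian of f at 0 is [[0, 0], [0, 0]] with rank 0, so corank 2. A Groebner basis of the Jacobian ideal J(f) in C{u,v} is {v^3, u^2 - 3*v^2/47, u*v - 12*v^2/47}; counting standard monomials gives mu = 4. Corank 2; j^3 = -(4*u - v)*(17*u^2 - 8*u*v + v^2) splits into three distinct lines over C (the quadratic factor has nonzero discriminant), so D_4.

4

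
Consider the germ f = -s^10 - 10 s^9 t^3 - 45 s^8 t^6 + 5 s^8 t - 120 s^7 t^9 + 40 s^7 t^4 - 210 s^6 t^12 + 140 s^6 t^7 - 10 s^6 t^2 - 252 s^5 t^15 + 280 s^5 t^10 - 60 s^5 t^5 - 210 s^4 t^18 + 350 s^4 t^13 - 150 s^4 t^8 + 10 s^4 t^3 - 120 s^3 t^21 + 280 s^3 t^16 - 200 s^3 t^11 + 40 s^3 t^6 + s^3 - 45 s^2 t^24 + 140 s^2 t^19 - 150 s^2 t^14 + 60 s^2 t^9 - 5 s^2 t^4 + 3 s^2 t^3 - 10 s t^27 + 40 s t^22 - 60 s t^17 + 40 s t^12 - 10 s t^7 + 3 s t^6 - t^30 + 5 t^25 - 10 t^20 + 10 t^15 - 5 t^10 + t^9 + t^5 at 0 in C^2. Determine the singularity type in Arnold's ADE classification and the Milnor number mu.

The Hessian of f at 0 has rank 0. Corank 2; j^3 = s^3 is a perfect cube, so E-series; the 5-jet and mu = 8 give E_8.

Type E_8, Milnor number mu = 8.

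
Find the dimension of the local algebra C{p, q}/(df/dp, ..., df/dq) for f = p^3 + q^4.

6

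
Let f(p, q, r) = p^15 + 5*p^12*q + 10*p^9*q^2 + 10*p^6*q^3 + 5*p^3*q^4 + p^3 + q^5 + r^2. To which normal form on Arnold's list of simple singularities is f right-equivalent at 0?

E8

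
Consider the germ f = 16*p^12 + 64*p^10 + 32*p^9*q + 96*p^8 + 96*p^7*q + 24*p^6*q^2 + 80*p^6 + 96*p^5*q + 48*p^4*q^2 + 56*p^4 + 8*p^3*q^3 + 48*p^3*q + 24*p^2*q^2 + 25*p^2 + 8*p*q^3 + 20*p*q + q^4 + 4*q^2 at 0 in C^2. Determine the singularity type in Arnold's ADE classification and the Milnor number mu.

The Hessian of f at 0 has rank 1. Corank 1: A-series; mu = 3 gives A_3.

Type A3, Milnor number mu = 3.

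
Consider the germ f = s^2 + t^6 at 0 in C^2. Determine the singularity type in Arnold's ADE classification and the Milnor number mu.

The Hessian of f at 0 has rank 1. Corank 1: A-series; mu = 5 gives A_5.

Type A5, Milnor number mu = 5.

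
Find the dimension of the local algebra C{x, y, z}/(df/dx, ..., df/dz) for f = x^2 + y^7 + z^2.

The Hessian of f at 0 is [[2, 0, 0], [0, 0, 0], [0, 0, 2]] with rank 2, so corank 1. A Groebner basis of the Jacobian ideal J(f) in C{x,y,z} is {y^6, x, z}; counting standard monomials gives mu = 6. Corank 1: A-series; mu = 6 gives A_6.

6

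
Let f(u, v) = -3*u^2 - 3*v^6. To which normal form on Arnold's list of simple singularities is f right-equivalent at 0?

A_{5}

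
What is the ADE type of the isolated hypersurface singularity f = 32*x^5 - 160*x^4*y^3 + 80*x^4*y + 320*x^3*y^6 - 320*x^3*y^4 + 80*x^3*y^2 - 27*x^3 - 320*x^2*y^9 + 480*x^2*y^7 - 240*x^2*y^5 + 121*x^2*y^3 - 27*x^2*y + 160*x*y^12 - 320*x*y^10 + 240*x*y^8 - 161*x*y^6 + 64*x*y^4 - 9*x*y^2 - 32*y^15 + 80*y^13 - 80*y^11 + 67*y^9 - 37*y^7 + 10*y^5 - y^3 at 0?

E8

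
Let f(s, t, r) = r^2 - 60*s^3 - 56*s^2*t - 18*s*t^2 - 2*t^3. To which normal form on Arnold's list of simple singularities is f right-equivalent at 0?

D4

The Hessian of f at 0 has rank 1. Corank 2; j^3 = -2*(3*s + t)*(10*s^2 + 6*s*t + t^2) splits into three distinct lines over C (the quadratic factor has nonzero discriminant), so D_4.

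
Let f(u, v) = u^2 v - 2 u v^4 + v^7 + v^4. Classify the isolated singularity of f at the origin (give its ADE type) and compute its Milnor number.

Type D_{5}, Milnor number mu = 5.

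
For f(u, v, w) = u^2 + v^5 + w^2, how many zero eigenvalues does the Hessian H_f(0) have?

Hessian at 0 has rank 2.

1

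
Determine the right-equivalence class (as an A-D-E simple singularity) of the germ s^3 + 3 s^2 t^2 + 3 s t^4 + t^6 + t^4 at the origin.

The Hessian of f at 0 is [[0, 0], [0, 0]] with rank 0, so corank 2. A Groebner basis of the Jacobian ideal J(f) in C{s,t} is {s^3, s^2*t, s^2/2 + s*t^2, t^3}; counting standard monomials gives mu = 6. Corank 2; j^3 = s^3 is a perfect cube, so E-series; the 4-jet and mu = 6 give E_6.

E6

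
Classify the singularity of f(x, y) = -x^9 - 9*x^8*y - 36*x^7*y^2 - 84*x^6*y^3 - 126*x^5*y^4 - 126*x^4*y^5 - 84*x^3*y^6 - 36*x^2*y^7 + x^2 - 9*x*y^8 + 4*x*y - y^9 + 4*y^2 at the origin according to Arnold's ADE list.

A_8

The Hessian of f at 0 is [[2, 4], [4, 8]] with rank 1, so corank 1. A Groebner basis of the Jacobian ideal J(f) in C{x,y} is {y^8, x + 2*y}; counting standard monomials gives mu = 8. Corank 1: A-series; mu = 8 gives A_8.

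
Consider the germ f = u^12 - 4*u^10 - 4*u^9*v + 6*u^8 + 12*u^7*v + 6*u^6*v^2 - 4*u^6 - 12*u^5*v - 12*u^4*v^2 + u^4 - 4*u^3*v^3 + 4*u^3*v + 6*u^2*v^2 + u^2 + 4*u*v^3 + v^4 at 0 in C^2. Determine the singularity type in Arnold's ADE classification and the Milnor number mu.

The Hessian of f at 0 has rank 1. Corank 1: A-series; mu = 3 gives A_3.

Type A_3, Milnor number mu = 3.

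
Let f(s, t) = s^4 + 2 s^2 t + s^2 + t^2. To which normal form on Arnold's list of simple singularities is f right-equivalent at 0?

The Hessian of f at 0 is [[2, 0], [0, 2]] with rank 2, so corank 0. A Groebner basis of the Jacobian ideal J(f) in C{s,t} is {s, t}; counting standard monomials gives mu = 1. Corank 0: nondegenerate Morse point, so A_1.

A_{1}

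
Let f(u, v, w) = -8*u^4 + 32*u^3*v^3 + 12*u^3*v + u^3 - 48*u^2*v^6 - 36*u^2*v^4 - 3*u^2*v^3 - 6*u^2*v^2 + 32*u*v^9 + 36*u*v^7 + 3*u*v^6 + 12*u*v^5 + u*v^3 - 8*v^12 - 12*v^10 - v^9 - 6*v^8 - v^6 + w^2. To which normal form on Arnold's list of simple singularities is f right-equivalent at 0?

E_7

The Hessian of f at 0 is [[0, 0, 0], [0, 0, 0], [0, 0, 2]] with rank 1, so corank 2. A Groebner basis of the Jacobian ideal J(f) in C{u,v,w} is {3*u^2/4 + v^4 + v^3/4, u^3, u^2*v - u^2/4 - v^3/12, -u^2 + u*v^2 - v^3/3, w}; counting standard monomials gives mu = 7. Corank 2; j^3 = u^3 is a perfect cube, so E-series; the 4-jet and mu = 7 give E_7.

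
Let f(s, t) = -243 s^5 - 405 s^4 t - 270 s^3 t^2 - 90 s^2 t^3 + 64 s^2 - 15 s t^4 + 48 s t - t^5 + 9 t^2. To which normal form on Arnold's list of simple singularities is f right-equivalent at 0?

The Hessian of f at 0 has rank 1. Corank 1: A-series; mu = 4 gives A_4.

A_{4}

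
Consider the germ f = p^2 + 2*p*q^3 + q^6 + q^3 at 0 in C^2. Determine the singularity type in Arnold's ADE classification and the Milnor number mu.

The Hessian of f at 0 has rank 1. Corank 1: A-series; mu = 2 gives A_2.

Type A_2, Milnor number mu = 2.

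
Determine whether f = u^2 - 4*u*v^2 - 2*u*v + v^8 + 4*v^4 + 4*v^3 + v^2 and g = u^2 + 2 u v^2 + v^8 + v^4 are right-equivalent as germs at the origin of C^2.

The Hessian of f at 0 is [[2, -2], [-2, 2]] with rank 1, so corank 1. A Groebner basis of the Jacobian ideal J(f) in C{u,v} is {u^4 - 3*u^3 + 7*u^2*v - 11*u^2/4 + 7*u*v/2 - 3*u/8 + 3*v/8, u^3*v - 3*u^3/2 + 3*u^2*v - u^2 + 5*u*v/4 - u/8 + v/8, -u/2 + v^2 + v/2}; counting standard monomials gives mu = 7. Corank 1: A-series; mu = 7 gives A_7. The Hessian of g at 0 is [[2, 0], [0, 0]] with rank 1, so corank 1. A Groebner basis of the Jacobian ideal J(g) in C{u,v} is {u^4, u^3*v, u + v^2}; counting standard monomials gives mu = 7. Corank 1: A-series; mu = 7 gives A_7. Both have type A_7, hence right-equivalent.

Yes.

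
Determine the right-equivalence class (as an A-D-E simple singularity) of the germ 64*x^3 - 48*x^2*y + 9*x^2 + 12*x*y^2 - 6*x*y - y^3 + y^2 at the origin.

The Hessian of f at 0 is [[18, -6], [-6, 2]] with rank 1, so corank 1. A Groebner basis of the Jacobian ideal J(f) in C{x,y} is {y^2, x - y/3}; counting standard monomials gives mu = 2. Corank 1: A-series; mu = 2 gives A_2.

A_{2}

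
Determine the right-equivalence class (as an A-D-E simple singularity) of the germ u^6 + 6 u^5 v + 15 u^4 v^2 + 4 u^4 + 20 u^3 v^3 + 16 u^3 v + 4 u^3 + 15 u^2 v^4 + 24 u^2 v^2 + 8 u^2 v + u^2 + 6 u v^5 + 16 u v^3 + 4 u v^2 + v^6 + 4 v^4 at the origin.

The Hessian of f at 0 is [[2, 0], [0, 0]] with rank 1, so corank 1. A Groebner basis of the Jacobian ideal J(f) in C{u,v} is {u*v^2 - u*v - u/4 - v^2/2, 5*u*v/2 + u/2 + v^3 + v^2, u^2 + 2*u*v + u/2 + v^2}; counting standard monomials gives mu = 5. Corank 1: A-series; mu = 5 gives A_5.

A_5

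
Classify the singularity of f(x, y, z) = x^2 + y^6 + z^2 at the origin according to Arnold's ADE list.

A_{5}

The Hessian of f at 0 has rank 2. Corank 1: A-series; mu = 5 gives A_5.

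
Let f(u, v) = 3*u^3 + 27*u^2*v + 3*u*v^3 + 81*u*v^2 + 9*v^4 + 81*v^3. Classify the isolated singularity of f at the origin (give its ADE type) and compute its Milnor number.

The Hessian of f at 0 has rank 0. Corank 2; j^3 = 3*(u + 3*v)^3 is a perfect cube, so E-series; the 4-jet and mu = 7 give E_7.

Type E_{7}, Milnor number mu = 7.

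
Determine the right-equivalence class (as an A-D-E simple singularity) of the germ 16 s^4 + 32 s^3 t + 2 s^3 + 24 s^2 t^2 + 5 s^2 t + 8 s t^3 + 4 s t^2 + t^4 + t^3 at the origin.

D5

The Hessian of f at 0 has rank 0. Corank 2; j^3 = (s + t)^2*(2*s + t) has shape L^2 M (L != M), so D-series; mu = 5 gives D_5.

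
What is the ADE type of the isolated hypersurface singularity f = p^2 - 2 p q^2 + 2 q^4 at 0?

The Hessian of f at 0 has rank 1. Corank 1: A-series; mu = 3 gives A_3.

A_{3}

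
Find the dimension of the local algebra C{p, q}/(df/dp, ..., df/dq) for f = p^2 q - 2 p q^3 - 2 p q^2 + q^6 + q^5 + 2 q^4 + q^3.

The Hessian of f at 0 is [[0, 0], [0, 0]] with rank 0, so corank 2. A Groebner basis of the Jacobian ideal J(f) in C{p,q} is {p^3 + p^2/2 - 7*p*q^2/2 + 3*p*q/2 - 2*q^2, p^2*q + p^2/6 - 13*p*q^2/6 + 5*p*q/6 - q^2, -p*q + q^3 + q^2}; counting standard monomials gives mu = 7. Corank 2; j^3 = q*(p - q)^2 has shape L^2 M (L != M), so D-series; mu = 7 gives D_7.

7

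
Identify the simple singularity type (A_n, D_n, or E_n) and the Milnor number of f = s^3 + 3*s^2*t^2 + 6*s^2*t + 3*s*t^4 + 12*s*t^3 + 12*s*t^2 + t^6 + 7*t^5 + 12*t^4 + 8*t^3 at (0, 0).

The Hessian of f at 0 is [[0, 0], [0, 0]] with rank 0, so corank 2. A Groebner basis of the Jacobian ideal J(f) in C{s,t} is {t^4, s^3 + 6*s^2*t - 6*s^2 - 24*s*t - 16*t^3 - 24*t^2, s^2/2 + s*t^2 + 2*s*t + 2*t^3 + 2*t^2}; counting standard monomials gives mu = 8. Corank 2; j^3 = (s + 2*t)^3 is a perfect cube, so E-series; the 5-jet and mu = 8 give E_8.

Type E_8, Milnor number mu = 8.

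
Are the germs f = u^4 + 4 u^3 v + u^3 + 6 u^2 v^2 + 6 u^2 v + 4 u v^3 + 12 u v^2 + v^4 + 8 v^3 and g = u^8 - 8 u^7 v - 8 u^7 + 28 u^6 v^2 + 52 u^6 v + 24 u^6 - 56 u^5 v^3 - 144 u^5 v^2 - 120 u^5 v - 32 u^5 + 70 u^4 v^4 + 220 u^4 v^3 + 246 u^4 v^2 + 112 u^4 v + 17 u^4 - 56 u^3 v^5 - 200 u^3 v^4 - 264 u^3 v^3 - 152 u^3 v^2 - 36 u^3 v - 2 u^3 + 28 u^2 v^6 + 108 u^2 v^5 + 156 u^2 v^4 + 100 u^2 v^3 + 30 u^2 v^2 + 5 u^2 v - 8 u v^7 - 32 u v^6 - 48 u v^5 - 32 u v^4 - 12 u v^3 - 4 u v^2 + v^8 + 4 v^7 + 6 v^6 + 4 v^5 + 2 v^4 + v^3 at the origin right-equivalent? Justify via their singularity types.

No.

The Hessian of f at 0 is [[0, 0], [0, 0]] with rank 0, so corank 2. A Groebner basis of the Jacobian ideal J(f) in C{u,v} is {v^4, u*v^2 + 5*v^3/3, u^2 + 4*u*v + 4*v^2}; counting standard monomials gives mu = 6. Corank 2; j^3 = (u + 2*v)^3 is a perfect cube, so E-series; the 4-jet and mu = 6 give E_6. The Hessian of g at 0 is [[0, 0], [0, 0]] with rank 0, so corank 2. A Groebner basis of the Jacobian ideal J(g) in C{u,v} is {u*v^2 + u*v/8 - v^2/8, u*v/8 + v^3 - v^2/8, u^2 - 3*u*v/2 + v^2/2}; counting standard monomials gives mu = 5. Corank 2; j^3 = -(u - v)^2*(2*u - v) has shape L^2 M (L != M), so D-series; mu = 5 gives D_5. f is E_6 but g is D_5, hence not right-equivalent.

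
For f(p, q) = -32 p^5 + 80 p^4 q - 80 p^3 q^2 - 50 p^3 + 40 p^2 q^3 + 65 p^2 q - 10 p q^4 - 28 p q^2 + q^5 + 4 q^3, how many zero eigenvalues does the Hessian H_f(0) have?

2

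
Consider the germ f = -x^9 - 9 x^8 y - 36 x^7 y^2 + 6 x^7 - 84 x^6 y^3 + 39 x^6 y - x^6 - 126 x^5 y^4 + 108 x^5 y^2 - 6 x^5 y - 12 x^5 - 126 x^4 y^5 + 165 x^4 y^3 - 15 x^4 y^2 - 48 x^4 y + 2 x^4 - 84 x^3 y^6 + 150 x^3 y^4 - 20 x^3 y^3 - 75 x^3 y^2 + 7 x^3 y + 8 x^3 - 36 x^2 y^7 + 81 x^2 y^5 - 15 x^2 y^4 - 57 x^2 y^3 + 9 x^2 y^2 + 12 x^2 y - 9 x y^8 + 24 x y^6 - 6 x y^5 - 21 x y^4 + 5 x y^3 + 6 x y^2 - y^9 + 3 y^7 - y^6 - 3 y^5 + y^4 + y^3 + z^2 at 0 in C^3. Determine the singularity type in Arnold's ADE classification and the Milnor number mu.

Type E7, Milnor number mu = 7.

The Hessian of f at 0 is [[0, 0, 0], [0, 0, 0], [0, 0, 2]] with rank 1, so corank 2. A Groebner basis of the Jacobian ideal J(f) in C{x,y,z} is {768*x^2 + 768*x*y + y^4 + 8*y^3 + 192*y^2, x^3 + 36*x^2 + 36*x*y + y^3/2 + 9*y^2, x^2*y - 40*x^2 - 40*x*y - 2*y^3/3 - 10*y^2, 32*x^2 + x*y^2 + 32*x*y + 5*y^3/6 + 8*y^2, z}; counting standard monomials gives mu = 7. Corank 2; j^3 = (2*x + y)^3 is a perfect cube, so E-series; the 4-jet and mu = 7 give E_7.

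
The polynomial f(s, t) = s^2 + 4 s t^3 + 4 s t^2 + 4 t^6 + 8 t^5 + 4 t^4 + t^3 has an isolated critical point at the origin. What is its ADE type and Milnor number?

Type A_{2}, Milnor number mu = 2.

The Hessian of f at 0 is [[2, 0], [0, 0]] with rank 1, so corank 1. A Groebner basis of the Jacobian ideal J(f) in C{s,t} is {t^2, s}; counting standard monomials gives mu = 2. Corank 1: A-series; mu = 2 gives A_2.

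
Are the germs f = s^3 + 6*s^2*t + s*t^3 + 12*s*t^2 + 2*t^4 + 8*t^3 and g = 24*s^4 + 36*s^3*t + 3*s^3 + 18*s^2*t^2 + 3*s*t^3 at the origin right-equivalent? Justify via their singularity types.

Yes.

The Hessian of f at 0 has rank 0. Corank 2; j^3 = (s + 2*t)^3 is a perfect cube, so E-series; the 4-jet and mu = 7 give E_7. The Hessian of g at 0 has rank 0. Corank 2; j^3 = 3*s^3 is a perfect cube, so E-series; the 4-jet and mu = 7 give E_7. Both have type E_7, hence right-equivalent.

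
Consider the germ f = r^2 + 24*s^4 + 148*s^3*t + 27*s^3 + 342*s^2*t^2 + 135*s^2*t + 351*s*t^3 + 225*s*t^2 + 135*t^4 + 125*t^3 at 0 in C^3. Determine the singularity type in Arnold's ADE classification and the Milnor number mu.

Type E_7, Milnor number mu = 7.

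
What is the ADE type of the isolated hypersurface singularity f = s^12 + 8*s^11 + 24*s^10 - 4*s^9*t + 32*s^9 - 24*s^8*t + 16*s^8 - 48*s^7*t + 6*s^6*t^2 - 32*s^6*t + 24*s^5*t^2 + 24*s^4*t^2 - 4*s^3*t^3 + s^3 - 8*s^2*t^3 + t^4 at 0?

The Hessian of f at 0 is [[0, 0], [0, 0]] with rank 0, so corank 2. A Groebner basis of the Jacobian ideal J(f) in C{s,t} is {t^3, s^2}; counting standard monomials gives mu = 6. Corank 2; j^3 = s^3 is a perfect cube, so E-series; the 4-jet and mu = 6 give E_6.

E6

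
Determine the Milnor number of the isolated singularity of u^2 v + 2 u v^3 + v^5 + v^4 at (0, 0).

5

The Hessian of f at 0 has rank 0. Corank 2; j^3 = u^2*v has shape L^2 M (L != M), so D-series; mu = 5 gives D_5.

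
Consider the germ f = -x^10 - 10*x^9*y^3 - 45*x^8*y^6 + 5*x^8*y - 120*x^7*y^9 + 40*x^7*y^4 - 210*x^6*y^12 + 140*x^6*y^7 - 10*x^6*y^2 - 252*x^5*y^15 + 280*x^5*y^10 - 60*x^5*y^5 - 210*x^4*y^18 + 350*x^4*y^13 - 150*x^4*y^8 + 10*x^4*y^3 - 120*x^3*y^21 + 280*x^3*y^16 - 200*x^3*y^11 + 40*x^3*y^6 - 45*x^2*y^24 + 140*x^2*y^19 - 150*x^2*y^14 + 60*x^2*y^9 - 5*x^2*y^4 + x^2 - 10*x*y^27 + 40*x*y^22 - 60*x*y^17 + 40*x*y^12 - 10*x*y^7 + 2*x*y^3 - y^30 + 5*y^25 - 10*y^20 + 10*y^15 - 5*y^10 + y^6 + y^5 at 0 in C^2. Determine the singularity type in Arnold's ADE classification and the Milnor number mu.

The Hessian of f at 0 is [[2, 0], [0, 0]] with rank 1, so corank 1. A Groebner basis of the Jacobian ideal J(f) in C{x,y} is {x + y^3, x^2, x*y}; counting standard monomials gives mu = 4. Corank 1: A-series; mu = 4 gives A_4.

Type A_4, Milnor number mu = 4.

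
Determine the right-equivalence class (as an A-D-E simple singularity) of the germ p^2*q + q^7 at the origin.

The Hessian of f at 0 has rank 0. Corank 2; j^3 = p^2*q has shape L^2 M (L != M), so D-series; mu = 8 gives D_8.

D8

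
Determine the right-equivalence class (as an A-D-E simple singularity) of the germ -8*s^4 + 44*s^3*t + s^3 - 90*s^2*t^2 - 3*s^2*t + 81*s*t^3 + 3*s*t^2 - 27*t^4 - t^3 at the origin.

E7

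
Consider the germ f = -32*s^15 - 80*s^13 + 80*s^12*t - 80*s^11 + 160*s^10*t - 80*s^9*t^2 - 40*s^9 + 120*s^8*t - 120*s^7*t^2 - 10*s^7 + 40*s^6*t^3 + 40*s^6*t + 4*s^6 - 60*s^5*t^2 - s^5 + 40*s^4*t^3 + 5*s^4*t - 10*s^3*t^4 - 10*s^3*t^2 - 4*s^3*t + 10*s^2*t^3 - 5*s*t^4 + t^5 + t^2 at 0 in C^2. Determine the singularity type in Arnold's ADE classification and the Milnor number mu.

The Hessian of f at 0 has rank 1. Corank 1: A-series; mu = 4 gives A_4.

Type A_{4}, Milnor number mu = 4.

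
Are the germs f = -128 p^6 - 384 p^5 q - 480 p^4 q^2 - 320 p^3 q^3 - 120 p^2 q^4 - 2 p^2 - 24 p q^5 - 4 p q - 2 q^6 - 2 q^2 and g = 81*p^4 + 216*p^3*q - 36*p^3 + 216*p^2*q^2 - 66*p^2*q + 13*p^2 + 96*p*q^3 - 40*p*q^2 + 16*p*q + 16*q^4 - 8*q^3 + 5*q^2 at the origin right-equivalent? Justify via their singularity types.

No.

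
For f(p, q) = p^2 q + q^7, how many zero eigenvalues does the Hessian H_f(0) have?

The Hessian at 0 is [[0, 0], [0, 0]] of rank 0; hence corank 2.

2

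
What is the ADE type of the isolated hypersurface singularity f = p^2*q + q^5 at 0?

The Hessian of f at 0 is [[0, 0], [0, 0]] with rank 0, so corank 2. A Groebner basis of the Jacobian ideal J(f) in C{p,q} is {p^2/5 + q^4, p^3, p*q}; counting standard monomials gives mu = 6. Corank 2; j^3 = p^2*q has shape L^2 M (L != M), so D-series; mu = 6 gives D_6.

D_6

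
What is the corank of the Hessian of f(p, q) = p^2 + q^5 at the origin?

1

The Hessian at 0 is [[2, 0], [0, 0]] of rank 1; hence corank 1.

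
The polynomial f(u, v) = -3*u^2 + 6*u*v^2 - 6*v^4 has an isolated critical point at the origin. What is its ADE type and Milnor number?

The Hessian of f at 0 has rank 1. Corank 1: A-series; mu = 3 gives A_3.

Type A3, Milnor number mu = 3.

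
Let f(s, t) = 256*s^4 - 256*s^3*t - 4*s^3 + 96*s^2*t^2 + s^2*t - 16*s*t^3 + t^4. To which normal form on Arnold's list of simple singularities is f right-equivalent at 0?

D_{5}

The Hessian of f at 0 is [[0, 0], [0, 0]] with rank 0, so corank 2. A Groebner basis of the Jacobian ideal J(f) in C{s,t} is {s*t^2, s*t/16 + t^3, s^2 - s*t/4}; counting standard monomials gives mu = 5. Corank 2; j^3 = -s^2*(4*s - t) has shape L^2 M (L != M), so D-series; mu = 5 gives D_5.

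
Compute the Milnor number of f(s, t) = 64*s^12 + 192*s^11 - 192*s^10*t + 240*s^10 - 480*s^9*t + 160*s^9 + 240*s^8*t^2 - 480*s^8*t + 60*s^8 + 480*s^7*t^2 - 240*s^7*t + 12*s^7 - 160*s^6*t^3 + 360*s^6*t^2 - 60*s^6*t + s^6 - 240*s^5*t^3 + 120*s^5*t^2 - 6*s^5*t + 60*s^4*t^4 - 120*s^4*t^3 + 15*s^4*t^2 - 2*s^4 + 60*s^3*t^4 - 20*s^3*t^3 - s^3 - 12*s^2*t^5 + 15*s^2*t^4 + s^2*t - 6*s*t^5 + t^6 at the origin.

The Hessian of f at 0 is [[0, 0], [0, 0]] with rank 0, so corank 2. A Groebner basis of the Jacobian ideal J(f) in C{s,t} is {s*t/6 + t^5, s*t^2, s^2 - s*t}; counting standard monomials gives mu = 7. Corank 2; j^3 = -s^2*(s - t) has shape L^2 M (L != M), so D-series; mu = 7 gives D_7.

7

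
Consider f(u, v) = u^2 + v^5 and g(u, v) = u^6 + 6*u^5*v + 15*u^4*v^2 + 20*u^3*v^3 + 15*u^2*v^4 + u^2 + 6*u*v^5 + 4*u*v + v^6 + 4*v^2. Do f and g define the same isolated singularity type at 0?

No.

The Hessian of f at 0 has rank 1. Corank 1: A-series; mu = 4 gives A_4. The Hessian of g at 0 has rank 1. Corank 1: A-series; mu = 5 gives A_5. f is A_4 but g is A_5, hence not right-equivalent.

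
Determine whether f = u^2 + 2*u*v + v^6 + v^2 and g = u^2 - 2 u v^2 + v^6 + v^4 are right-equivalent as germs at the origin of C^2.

Yes.

The Hessian of f at 0 is [[2, 2], [2, 2]] with rank 1, so corank 1. A Groebner basis of the Jacobian ideal J(f) in C{u,v} is {v^5, u + v}; counting standard monomials gives mu = 5. Corank 1: A-series; mu = 5 gives A_5. The Hessian of g at 0 is [[2, 0], [0, 0]] with rank 1, so corank 1. A Groebner basis of the Jacobian ideal J(g) in C{u,v} is {u^3, u^2*v, -u + v^2}; counting standard monomials gives mu = 5. Corank 1: A-series; mu = 5 gives A_5. Both have type A_5, hence right-equivalent.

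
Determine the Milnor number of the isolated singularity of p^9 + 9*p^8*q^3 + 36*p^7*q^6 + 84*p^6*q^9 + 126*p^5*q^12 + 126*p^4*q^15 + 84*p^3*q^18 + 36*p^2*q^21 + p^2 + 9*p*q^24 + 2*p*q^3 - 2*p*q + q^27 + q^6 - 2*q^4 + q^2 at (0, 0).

8

The Hessian of f at 0 has rank 1. Corank 1: A-series; mu = 8 gives A_8.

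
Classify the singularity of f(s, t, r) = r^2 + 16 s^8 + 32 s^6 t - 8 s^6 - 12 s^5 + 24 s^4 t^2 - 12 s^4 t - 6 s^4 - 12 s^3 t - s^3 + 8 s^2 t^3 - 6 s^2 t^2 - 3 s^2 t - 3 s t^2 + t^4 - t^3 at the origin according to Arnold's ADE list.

E_6

The Hessian of f at 0 is [[0, 0, 0], [0, 0, 0], [0, 0, 2]] with rank 1, so corank 2. A Groebner basis of the Jacobian ideal J(f) in C{s,t,r} is {s^3 + 3*s^2/4 + 3*s*t/2 + 3*t^2/4, s^2*t - s^2/2 - s*t - t^2/2, s^2/4 + s*t^2 + s*t/2 + t^2/4, t^3, r}; counting standard monomials gives mu = 6. Corank 2; j^3 = -(s + t)^3 is a perfect cube, so E-series; the 4-jet and mu = 6 give E_6.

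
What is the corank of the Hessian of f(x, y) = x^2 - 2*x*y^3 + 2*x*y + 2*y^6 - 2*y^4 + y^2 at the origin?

The Hessian at 0 is [[2, 2], [2, 2]] of rank 1; hence corank 1.

1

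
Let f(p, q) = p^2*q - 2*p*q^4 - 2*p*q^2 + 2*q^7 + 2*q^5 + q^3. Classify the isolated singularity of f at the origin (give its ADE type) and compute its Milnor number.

The Hessian of f at 0 is [[0, 0], [0, 0]] with rank 0, so corank 2. A Groebner basis of the Jacobian ideal J(f) in C{p,q} is {p^2/6 + p*q^3 - 4*p*q/3 + 7*q^2/6, -p*q + q^4 + q^2, p^3 - 3*p*q^2 + 2*q^3, p^2*q - 2*p*q^2 + q^3}; counting standard monomials gives mu = 8. Corank 2; j^3 = q*(p - q)^2 has shape L^2 M (L != M), so D-series; mu = 8 gives D_8.

Type D8, Milnor number mu = 8.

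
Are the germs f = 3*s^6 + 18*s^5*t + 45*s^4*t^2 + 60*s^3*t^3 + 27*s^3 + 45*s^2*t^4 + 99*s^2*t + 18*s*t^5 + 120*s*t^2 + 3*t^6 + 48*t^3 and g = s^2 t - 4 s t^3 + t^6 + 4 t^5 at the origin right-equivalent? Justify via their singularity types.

Yes.

The Hessian of f at 0 has rank 0. Corank 2; j^3 = 3*(s + t)*(3*s + 4*t)^2 has shape L^2 M (L != M), so D-series; mu = 7 gives D_7. The Hessian of g at 0 has rank 0. Corank 2; j^3 = s^2*t has shape L^2 M (L != M), so D-series; mu = 7 gives D_7. Both have type D_7, hence right-equivalent.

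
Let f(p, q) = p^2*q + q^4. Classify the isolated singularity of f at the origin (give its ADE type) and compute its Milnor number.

The Hessian of f at 0 is [[0, 0], [0, 0]] with rank 0, so corank 2. A Groebner basis of the Jacobian ideal J(f) in C{p,q} is {p^3, p^2/4 + q^3, p*q}; counting standard monomials gives mu = 5. Corank 2; j^3 = p^2*q has shape L^2 M (L != M), so D-series; mu = 5 gives D_5.

Type D_{5}, Milnor number mu = 5.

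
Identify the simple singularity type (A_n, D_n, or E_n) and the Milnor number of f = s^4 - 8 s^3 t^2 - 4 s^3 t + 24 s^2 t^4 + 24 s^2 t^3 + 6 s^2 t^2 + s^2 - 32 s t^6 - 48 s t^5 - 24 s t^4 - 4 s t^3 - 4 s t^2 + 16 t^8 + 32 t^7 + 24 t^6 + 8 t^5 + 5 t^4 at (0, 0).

Type A_3, Milnor number mu = 3.

The Hessian of f at 0 has rank 1. Corank 1: A-series; mu = 3 gives A_3.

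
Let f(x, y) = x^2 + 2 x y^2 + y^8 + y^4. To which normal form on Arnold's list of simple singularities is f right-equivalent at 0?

A_7

The Hessian of f at 0 has rank 1. Corank 1: A-series; mu = 7 gives A_7.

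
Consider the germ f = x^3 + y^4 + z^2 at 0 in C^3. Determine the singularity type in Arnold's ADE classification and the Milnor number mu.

Type E6, Milnor number mu = 6.

The Hessian of f at 0 is [[0, 0, 0], [0, 0, 0], [0, 0, 2]] with rank 1, so corank 2. A Groebner basis of the Jacobian ideal J(f) in C{x,y,z} is {y^3, x^2, z}; counting standard monomials gives mu = 6. Corank 2; j^3 = x^3 is a perfect cube, so E-series; the 4-jet and mu = 6 give E_6.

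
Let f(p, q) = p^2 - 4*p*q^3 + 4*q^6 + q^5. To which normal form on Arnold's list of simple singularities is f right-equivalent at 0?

A4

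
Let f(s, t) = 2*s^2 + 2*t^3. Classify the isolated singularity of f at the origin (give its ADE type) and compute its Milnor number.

Type A_{2}, Milnor number mu = 2.

The Hessian of f at 0 is [[4, 0], [0, 0]] with rank 1, so corank 1. A Groebner basis of the Jacobian ideal J(f) in C{s,t} is {t^2, s}; counting standard monomials gives mu = 2. Corank 1: A-series; mu = 2 gives A_2.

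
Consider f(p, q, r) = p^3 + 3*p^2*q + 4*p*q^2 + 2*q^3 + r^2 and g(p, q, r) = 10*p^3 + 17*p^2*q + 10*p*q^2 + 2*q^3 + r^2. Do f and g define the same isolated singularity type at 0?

Yes.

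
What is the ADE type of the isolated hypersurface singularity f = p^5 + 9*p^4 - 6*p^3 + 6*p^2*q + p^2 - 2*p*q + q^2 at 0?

A4

The Hessian of f at 0 has rank 1. Corank 1: A-series; mu = 4 gives A_4.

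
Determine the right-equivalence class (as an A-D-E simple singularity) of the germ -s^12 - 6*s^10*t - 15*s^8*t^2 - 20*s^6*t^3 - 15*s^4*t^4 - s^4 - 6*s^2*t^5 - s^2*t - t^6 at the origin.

D_7

The Hessian of f at 0 is [[0, 0], [0, 0]] with rank 0, so corank 2. A Groebner basis of the Jacobian ideal J(f) in C{s,t} is {s^2/6 + t^5, s^3, s*t}; counting standard monomials gives mu = 7. Corank 2; j^3 = -s^2*t has shape L^2 M (L != M), so D-series; mu = 7 gives D_7.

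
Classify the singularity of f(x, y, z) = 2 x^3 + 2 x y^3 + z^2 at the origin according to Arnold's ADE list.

E7

The Hessian of f at 0 has rank 1. Corank 2; j^3 = 2*x^3 is a perfect cube, so E-series; the 4-jet and mu = 7 give E_7.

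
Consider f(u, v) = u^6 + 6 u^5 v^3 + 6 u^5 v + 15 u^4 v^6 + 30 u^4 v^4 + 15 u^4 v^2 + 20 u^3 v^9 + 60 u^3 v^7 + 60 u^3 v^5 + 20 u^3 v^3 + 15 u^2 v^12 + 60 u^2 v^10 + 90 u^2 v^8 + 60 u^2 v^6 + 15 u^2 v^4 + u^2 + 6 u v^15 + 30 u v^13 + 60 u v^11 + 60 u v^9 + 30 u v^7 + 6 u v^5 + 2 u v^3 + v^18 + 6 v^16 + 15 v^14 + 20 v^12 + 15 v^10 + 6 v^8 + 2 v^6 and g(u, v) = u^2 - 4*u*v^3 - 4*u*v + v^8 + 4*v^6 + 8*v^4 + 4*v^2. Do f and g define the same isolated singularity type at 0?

No.

The Hessian of f at 0 has rank 1. Corank 1: A-series; mu = 5 gives A_5. The Hessian of g at 0 has rank 1. Corank 1: A-series; mu = 7 gives A_7. f is A_5 but g is A_7, hence not right-equivalent.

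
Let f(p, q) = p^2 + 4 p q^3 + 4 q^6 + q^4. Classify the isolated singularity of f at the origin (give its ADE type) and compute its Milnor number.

Type A_{3}, Milnor number mu = 3.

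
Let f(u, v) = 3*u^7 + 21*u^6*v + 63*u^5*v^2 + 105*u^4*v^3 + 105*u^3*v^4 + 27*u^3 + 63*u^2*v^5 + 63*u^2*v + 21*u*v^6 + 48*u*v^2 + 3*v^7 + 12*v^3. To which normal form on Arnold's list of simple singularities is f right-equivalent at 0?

D8

The Hessian of f at 0 has rank 0. Corank 2; j^3 = 3*(u + v)*(3*u + 2*v)^2 has shape L^2 M (L != M), so D-series; mu = 8 gives D_8.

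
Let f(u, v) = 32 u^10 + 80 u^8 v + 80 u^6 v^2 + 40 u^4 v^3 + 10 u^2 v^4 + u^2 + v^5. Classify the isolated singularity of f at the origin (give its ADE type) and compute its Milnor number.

Type A4, Milnor number mu = 4.

The Hessian of f at 0 has rank 1. Corank 1: A-series; mu = 4 gives A_4.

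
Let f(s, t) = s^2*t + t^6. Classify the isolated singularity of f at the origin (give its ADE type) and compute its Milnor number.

Type D_7, Milnor number mu = 7.

The Hessian of f at 0 is [[0, 0], [0, 0]] with rank 0, so corank 2. A Groebner basis of the Jacobian ideal J(f) in C{s,t} is {s^2/6 + t^5, s^3, s*t}; counting standard monomials gives mu = 7. Corank 2; j^3 = s^2*t has shape L^2 M (L != M), so D-series; mu = 7 gives D_7.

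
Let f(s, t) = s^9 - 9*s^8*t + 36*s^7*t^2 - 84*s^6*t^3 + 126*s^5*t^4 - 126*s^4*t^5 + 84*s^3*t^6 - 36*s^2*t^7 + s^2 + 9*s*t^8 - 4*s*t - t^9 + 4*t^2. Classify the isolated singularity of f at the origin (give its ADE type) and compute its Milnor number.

Type A_{8}, Milnor number mu = 8.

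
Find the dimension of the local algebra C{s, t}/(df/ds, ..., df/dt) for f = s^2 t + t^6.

The Hessian of f at 0 is [[0, 0], [0, 0]] with rank 0, so corank 2. A Groebner basis of the Jacobian ideal J(f) in C{s,t} is {s^2/6 + t^5, s^3, s*t}; counting standard monomials gives mu = 7. Corank 2; j^3 = s^2*t has shape L^2 M (L != M), so D-series; mu = 7 gives D_7.

7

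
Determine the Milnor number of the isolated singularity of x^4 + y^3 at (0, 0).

6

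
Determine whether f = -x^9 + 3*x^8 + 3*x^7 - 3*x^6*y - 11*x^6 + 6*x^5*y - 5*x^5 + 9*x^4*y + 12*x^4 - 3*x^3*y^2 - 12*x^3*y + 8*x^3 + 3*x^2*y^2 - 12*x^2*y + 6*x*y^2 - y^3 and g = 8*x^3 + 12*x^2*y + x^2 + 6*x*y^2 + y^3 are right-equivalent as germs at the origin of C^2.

No.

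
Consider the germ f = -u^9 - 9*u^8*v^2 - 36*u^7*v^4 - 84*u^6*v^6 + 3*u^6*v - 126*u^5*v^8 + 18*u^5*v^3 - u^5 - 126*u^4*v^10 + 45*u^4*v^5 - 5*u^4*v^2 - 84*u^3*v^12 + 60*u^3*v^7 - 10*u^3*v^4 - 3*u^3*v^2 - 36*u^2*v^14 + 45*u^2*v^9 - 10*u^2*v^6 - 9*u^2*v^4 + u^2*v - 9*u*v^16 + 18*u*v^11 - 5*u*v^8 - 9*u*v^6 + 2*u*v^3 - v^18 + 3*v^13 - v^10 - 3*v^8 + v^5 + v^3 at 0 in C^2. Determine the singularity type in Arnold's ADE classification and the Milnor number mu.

The Hessian of f at 0 has rank 0. Corank 2; j^3 = v*(u^2 + v^2) splits into three distinct lines over C (the quadratic factor has nonzero discriminant), so D_4.

Type D4, Milnor number mu = 4.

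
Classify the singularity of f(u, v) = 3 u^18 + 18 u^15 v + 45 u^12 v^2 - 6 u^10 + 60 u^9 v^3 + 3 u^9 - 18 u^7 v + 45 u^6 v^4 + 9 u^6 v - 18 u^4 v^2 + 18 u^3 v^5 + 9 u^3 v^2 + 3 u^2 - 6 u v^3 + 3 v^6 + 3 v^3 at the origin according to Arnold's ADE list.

A_2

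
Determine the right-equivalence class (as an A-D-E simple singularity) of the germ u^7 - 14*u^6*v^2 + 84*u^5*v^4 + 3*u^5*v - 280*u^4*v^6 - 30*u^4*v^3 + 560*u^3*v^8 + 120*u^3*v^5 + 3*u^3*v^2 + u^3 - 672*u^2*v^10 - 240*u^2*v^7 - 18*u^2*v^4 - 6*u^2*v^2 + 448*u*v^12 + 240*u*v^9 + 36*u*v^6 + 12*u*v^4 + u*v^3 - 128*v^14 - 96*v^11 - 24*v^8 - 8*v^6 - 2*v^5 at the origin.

The Hessian of f at 0 is [[0, 0], [0, 0]] with rank 0, so corank 2. A Groebner basis of the Jacobian ideal J(f) in C{u,v} is {-u^2/4 + v^4 - v^3/12, u^3, u^2*v + u^2/12 + v^3/36, -u^2/2 + u*v^2 - v^3/6}; counting standard monomials gives mu = 7. Corank 2; j^3 = u^3 is a perfect cube, so E-series; the 4-jet and mu = 7 give E_7.

E7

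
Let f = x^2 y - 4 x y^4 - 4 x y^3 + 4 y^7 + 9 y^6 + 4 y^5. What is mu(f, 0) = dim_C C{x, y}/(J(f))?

7

The Hessian of f at 0 has rank 0. Corank 2; j^3 = x^2*y has shape L^2 M (L != M), so D-series; mu = 7 gives D_7.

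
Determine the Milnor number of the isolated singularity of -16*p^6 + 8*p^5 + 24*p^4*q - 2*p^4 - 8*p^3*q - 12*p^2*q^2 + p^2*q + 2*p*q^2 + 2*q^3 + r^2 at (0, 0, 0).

4

The Hessian of f at 0 has rank 1. Corank 2; j^3 = q*(p^2 + 2*p*q + 2*q^2) splits into three distinct lines over C (the quadratic factor has nonzero discriminant), so D_4.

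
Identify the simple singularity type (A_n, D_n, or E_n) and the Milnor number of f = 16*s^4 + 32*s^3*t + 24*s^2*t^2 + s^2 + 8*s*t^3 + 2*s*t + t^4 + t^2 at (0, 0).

The Hessian of f at 0 has rank 1. Corank 1: A-series; mu = 3 gives A_3.

Type A_3, Milnor number mu = 3.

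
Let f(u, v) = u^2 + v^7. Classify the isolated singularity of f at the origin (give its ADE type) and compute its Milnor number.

Type A6, Milnor number mu = 6.

The Hessian of f at 0 is [[2, 0], [0, 0]] with rank 1, so corank 1. A Groebner basis of the Jacobian ideal J(f) in C{u,v} is {v^6, u}; counting standard monomials gives mu = 6. Corank 1: A-series; mu = 6 gives A_6.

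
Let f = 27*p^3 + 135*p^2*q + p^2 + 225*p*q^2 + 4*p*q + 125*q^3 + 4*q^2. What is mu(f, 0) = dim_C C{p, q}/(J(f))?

2

The Hessian of f at 0 is [[2, 4], [4, 8]] with rank 1, so corank 1. A Groebner basis of the Jacobian ideal J(f) in C{p,q} is {q^2, p + 2*q}; counting standard monomials gives mu = 2. Corank 1: A-series; mu = 2 gives A_2.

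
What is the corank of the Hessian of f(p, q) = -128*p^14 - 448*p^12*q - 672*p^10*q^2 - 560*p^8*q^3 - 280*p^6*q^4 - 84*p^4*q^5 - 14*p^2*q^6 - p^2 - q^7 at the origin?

The Hessian at 0 is [[-2, 0], [0, 0]] of rank 1; hence corank 1.

1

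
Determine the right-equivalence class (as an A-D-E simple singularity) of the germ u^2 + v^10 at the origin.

The Hessian of f at 0 is [[2, 0], [0, 0]] with rank 1, so corank 1. A Groebner basis of the Jacobian ideal J(f) in C{u,v} is {v^9, u}; counting standard monomials gives mu = 9. Corank 1: A-series; mu = 9 gives A_9.

A_{9}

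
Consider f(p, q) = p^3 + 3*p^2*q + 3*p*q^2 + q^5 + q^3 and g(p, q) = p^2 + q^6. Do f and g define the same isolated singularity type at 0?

No.

The Hessian of f at 0 has rank 0. Corank 2; j^3 = (p + q)^3 is a perfect cube, so E-series; the 5-jet and mu = 8 give E_8. The Hessian of g at 0 has rank 1. Corank 1: A-series; mu = 5 gives A_5. f is E_8 but g is A_5, hence not right-equivalent.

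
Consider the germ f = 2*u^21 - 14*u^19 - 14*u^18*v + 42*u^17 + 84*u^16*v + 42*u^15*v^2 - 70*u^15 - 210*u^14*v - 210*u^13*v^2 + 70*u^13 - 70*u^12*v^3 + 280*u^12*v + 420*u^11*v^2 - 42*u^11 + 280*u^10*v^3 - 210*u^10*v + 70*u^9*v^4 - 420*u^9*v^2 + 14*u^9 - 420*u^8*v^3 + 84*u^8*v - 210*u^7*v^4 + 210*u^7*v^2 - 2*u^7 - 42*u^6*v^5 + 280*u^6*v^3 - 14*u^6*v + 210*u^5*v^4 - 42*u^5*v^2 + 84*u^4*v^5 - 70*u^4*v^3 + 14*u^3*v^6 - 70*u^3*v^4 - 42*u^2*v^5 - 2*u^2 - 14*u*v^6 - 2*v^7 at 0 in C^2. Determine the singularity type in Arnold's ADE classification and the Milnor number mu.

The Hessian of f at 0 is [[-4, 0], [0, 0]] with rank 1, so corank 1. A Groebner basis of the Jacobian ideal J(f) in C{u,v} is {v^6, u}; counting standard monomials gives mu = 6. Corank 1: A-series; mu = 6 gives A_6.

Type A_6, Milnor number mu = 6.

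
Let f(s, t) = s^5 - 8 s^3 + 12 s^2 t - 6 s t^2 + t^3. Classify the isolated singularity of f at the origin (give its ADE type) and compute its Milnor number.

Type E8, Milnor number mu = 8.

The Hessian of f at 0 is [[0, 0], [0, 0]] with rank 0, so corank 2. A Groebner basis of the Jacobian ideal J(f) in C{s,t} is {t^5, s*t^3 - 3*t^4/8, s^2 - s*t + t^2/4}; counting standard monomials gives mu = 8. Corank 2; j^3 = -(2*s - t)^3 is a perfect cube, so E-series; the 5-jet and mu = 8 give E_8.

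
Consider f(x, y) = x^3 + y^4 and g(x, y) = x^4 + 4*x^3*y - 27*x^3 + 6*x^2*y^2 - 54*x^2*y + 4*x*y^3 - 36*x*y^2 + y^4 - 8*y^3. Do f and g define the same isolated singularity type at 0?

The Hessian of f at 0 is [[0, 0], [0, 0]] with rank 0, so corank 2. A Groebner basis of the Jacobian ideal J(f) in C{x,y} is {y^3, x^2}; counting standard monomials gives mu = 6. Corank 2; j^3 = x^3 is a perfect cube, so E-series; the 4-jet and mu = 6 give E_6. The Hessian of g at 0 is [[0, 0], [0, 0]] with rank 0, so corank 2. A Groebner basis of the Jacobian ideal J(g) in C{x,y} is {y^4, x*y^2 + 7*y^3/9, x^2 + 4*x*y/3 + 4*y^2/9}; counting standard monomials gives mu = 6. Corank 2; j^3 = -(3*x + 2*y)^3 is a perfect cube, so E-series; the 4-jet and mu = 6 give E_6. Both have type E_6, hence right-equivalent.

Yes.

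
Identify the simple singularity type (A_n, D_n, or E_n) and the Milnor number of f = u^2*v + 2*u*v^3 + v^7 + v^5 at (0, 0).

Type D_{8}, Milnor number mu = 8.

The Hessian of f at 0 has rank 0. Corank 2; j^3 = u^2*v has shape L^2 M (L != M), so D-series; mu = 8 gives D_8.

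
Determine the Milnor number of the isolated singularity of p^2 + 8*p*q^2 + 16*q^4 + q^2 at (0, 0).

The Hessian of f at 0 is [[2, 0], [0, 2]] with rank 2, so corank 0. A Groebner basis of the Jacobian ideal J(f) in C{p,q} is {p, q}; counting standard monomials gives mu = 1. Corank 0: nondegenerate Morse point, so A_1.

1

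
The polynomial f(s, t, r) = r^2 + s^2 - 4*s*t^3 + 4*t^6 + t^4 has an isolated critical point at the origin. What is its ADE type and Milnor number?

The Hessian of f at 0 is [[2, 0, 0], [0, 0, 0], [0, 0, 2]] with rank 2, so corank 1. A Groebner basis of the Jacobian ideal J(f) in C{s,t,r} is {t^3, s, r}; counting standard monomials gives mu = 3. Corank 1: A-series; mu = 3 gives A_3.

Type A_{3}, Milnor number mu = 3.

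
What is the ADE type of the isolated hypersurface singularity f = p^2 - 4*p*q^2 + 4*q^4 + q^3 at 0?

The Hessian of f at 0 has rank 1. Corank 1: A-series; mu = 2 gives A_2.

A_{2}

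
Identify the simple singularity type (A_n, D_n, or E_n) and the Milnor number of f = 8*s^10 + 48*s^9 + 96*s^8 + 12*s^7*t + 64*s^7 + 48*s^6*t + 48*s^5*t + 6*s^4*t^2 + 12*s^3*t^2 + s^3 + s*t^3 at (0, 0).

Type E_{7}, Milnor number mu = 7.

The Hessian of f at 0 is [[0, 0], [0, 0]] with rank 0, so corank 2. A Groebner basis of the Jacobian ideal J(f) in C{s,t} is {s^3, s*t^2, 3*s^2 + t^3}; counting standard monomials gives mu = 7. Corank 2; j^3 = s^3 is a perfect cube, so E-series; the 4-jet and mu = 7 give E_7.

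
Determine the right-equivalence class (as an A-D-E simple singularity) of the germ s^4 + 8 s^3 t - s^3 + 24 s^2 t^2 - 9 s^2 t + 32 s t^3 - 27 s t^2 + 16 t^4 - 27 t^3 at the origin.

E_6

The Hessian of f at 0 is [[0, 0], [0, 0]] with rank 0, so corank 2. A Groebner basis of the Jacobian ideal J(f) in C{s,t} is {t^4, s*t^2 + 8*t^3/3, s^2 + 6*s*t + 9*t^2}; counting standard monomials gives mu = 6. Corank 2; j^3 = -(s + 3*t)^3 is a perfect cube, so E-series; the 4-jet and mu = 6 give E_6.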